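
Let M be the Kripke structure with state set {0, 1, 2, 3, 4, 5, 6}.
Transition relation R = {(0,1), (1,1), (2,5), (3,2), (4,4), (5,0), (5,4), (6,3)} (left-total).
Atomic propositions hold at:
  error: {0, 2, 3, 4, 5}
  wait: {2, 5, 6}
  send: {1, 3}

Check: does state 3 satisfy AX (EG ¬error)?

Sat(¬error) = {1, 6}
EG ¬error: greatest fixpoint, start Z0 = {1, 6}, keep only states in Sat with some successor in Z. Z1 = {1}; fixed.
Sat(EG ¬error) = {1}
Sat(AX (EG ¬error)) = {s : every successor in {1}} = {0, 1}
3 ∉ Sat(AX (EG ¬error)) = {0, 1}, so the formula does not hold at 3.

No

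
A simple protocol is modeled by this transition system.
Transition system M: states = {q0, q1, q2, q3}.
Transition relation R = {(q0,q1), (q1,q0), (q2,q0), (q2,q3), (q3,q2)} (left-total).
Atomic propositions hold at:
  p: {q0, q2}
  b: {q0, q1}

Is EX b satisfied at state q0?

Sat(EX b) = {s : some successor in {q0, q1}} = {q0, q1, q2}
q0 ∈ Sat(EX b) = {q0, q1, q2}, so the formula holds at q0.

Yes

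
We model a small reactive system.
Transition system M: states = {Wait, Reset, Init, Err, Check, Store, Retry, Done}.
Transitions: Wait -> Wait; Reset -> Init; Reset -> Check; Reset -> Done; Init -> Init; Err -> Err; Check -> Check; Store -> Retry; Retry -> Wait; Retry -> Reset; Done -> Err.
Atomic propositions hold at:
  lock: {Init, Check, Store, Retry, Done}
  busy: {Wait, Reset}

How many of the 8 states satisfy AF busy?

AF busy: least fixpoint, start Z0 = {Wait, Reset}, add states with every successor in Z. Z1 = {Wait, Reset, Retry}; Z2 = {Wait, Reset, Store, Retry}; fixed.
Sat(AF busy) = {Wait, Reset, Store, Retry}
|Sat(AF busy)| = |{Wait, Reset, Store, Retry}| = 4.

4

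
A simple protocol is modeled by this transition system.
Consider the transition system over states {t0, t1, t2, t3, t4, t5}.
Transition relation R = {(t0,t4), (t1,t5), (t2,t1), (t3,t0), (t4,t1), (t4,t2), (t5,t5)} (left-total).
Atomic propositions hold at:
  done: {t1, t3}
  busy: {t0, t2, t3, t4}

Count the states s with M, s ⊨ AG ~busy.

2

Sat(~busy) = {t1, t5}
AG ~busy: greatest fixpoint, start Z0 = {t1, t5}, keep only states in Sat with every successor in Z. Already a fixed point.
Sat(AG ~busy) = {t1, t5}
|Sat(AG ~busy)| = |{t1, t5}| = 2.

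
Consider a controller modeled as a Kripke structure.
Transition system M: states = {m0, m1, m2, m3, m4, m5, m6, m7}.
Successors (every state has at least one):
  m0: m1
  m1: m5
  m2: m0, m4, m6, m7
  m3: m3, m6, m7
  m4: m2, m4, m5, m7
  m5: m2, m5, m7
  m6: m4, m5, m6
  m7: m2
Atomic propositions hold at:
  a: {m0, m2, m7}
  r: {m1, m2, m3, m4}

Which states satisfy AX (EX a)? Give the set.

{m1, m4, m5, m7}

Sat(EX a) = {s : some successor in {m0, m2, m7}} = {m2, m3, m4, m5, m7}
Sat(AX (EX a)) = {s : every successor in {m2, m3, m4, m5, m7}} = {m1, m4, m5, m7}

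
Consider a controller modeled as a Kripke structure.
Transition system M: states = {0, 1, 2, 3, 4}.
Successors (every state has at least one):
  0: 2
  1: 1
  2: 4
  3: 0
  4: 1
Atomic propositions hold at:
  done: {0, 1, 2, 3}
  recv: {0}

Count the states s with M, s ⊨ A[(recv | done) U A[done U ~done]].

4

Sat(recv | done) = {0, 1, 2, 3}
Sat(~done) = {4}
A[done U ~done]: least fixpoint, start Z0 = Sat(~done) = {4}, add states in Sat(done) with every successor in Z. Z1 = {2, 4}; Z2 = {0, 2, 4}; Z3 = {0, 2, 3, 4}; fixed.
Sat(A[done U ~done]) = {0, 2, 3, 4}
A[(recv | done) U A[done U ~done]]: least fixpoint, start Z0 = Sat(A[done U ~done]) = {0, 2, 3, 4}, add states in Sat(recv | done) with every successor in Z. Already a fixed point.
Sat(A[(recv | done) U A[done U ~done]]) = {0, 2, 3, 4}
|Sat(A[(recv | done) U A[done U ~done]])| = |{0, 2, 3, 4}| = 4.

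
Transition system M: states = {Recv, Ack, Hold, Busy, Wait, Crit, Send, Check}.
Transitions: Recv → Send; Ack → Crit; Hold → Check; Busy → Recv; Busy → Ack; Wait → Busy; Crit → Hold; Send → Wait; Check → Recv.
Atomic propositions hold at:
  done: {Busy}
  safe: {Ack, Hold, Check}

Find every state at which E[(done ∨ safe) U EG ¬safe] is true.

Sat(done ∨ safe) = {Ack, Hold, Busy, Check}
Sat(¬safe) = {Recv, Busy, Wait, Crit, Send}
EG ¬safe: greatest fixpoint, start Z0 = {Recv, Busy, Wait, Crit, Send}, keep only states in Sat with some successor in Z. Z1 = {Recv, Busy, Wait, Send}; fixed.
Sat(EG ¬safe) = {Recv, Busy, Wait, Send}
E[(done ∨ safe) U EG ¬safe]: least fixpoint, start Z0 = Sat(EG ¬safe) = {Recv, Busy, Wait, Send}, add states in Sat(done ∨ safe) with some successor in Z. Z1 = {Recv, Busy, Wait, Send, Check}; Z2 = {Recv, Hold, Busy, Wait, Send, Check}; fixed.
Sat(E[(done ∨ safe) U EG ¬safe]) = {Recv, Hold, Busy, Wait, Send, Check}

{Recv, Hold, Busy, Wait, Send, Check}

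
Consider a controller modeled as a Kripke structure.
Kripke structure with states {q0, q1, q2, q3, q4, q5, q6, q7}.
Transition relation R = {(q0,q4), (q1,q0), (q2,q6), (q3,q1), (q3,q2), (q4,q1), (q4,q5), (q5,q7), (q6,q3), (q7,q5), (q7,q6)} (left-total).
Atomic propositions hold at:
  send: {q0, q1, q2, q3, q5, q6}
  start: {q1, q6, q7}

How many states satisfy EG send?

EG send: greatest fixpoint, start Z0 = {q0, q1, q2, q3, q5, q6}, keep only states in Sat with some successor in Z. Z1 = {q1, q2, q3, q6}; Z2 = {q2, q3, q6}; fixed.
Sat(EG send) = {q2, q3, q6}
|Sat(EG send)| = |{q2, q3, q6}| = 3.

3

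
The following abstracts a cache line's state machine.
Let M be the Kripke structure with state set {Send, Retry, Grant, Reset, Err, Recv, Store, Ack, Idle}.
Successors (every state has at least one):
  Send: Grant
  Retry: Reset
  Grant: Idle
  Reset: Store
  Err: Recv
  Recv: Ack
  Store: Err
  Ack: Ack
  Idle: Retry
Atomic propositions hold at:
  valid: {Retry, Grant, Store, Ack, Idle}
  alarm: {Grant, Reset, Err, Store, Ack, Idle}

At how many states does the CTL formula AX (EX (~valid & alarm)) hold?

2

Sat(~valid) = {Send, Reset, Err, Recv}
Sat(~valid & alarm) = {Reset, Err}
Sat(EX (~valid & alarm)) = {s : some successor in {Reset, Err}} = {Retry, Store}
Sat(AX (EX (~valid & alarm))) = {s : every successor in {Retry, Store}} = {Reset, Idle}
|Sat(AX (EX (~valid & alarm)))| = |{Reset, Idle}| = 2.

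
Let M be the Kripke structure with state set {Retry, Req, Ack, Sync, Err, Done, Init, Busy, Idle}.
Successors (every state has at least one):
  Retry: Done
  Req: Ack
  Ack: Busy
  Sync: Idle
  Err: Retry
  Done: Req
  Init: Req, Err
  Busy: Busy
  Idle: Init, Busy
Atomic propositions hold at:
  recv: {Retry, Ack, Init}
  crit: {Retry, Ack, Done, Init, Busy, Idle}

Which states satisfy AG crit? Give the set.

{Ack, Busy}

AG crit: greatest fixpoint, start Z0 = {Retry, Ack, Done, Init, Busy, Idle}, keep only states in Sat with every successor in Z. Z1 = {Retry, Ack, Busy, Idle}; Z2 = {Ack, Busy}; fixed.
Sat(AG crit) = {Ack, Busy}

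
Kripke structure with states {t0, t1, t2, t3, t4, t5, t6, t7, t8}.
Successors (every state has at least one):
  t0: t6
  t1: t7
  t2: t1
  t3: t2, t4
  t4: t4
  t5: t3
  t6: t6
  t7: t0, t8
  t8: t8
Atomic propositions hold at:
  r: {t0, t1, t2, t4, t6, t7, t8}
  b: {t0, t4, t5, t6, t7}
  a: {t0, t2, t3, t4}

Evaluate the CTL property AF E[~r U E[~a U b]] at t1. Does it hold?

Yes

Sat(~r) = {t3, t5}
Sat(~a) = {t1, t5, t6, t7, t8}
E[~a U b]: least fixpoint, start Z0 = Sat(b) = {t0, t4, t5, t6, t7}, add states in Sat(~a) with some successor in Z. Z1 = {t0, t1, t4, t5, t6, t7}; fixed.
Sat(E[~a U b]) = {t0, t1, t4, t5, t6, t7}
E[~r U E[~a U b]]: least fixpoint, start Z0 = Sat(E[~a U b]) = {t0, t1, t4, t5, t6, t7}, add states in Sat(~r) with some successor in Z. Z1 = {t0, t1, t3, t4, t5, t6, t7}; fixed.
Sat(E[~r U E[~a U b]]) = {t0, t1, t3, t4, t5, t6, t7}
AF E[~r U E[~a U b]]: least fixpoint, start Z0 = {t0, t1, t3, t4, t5, t6, t7}, add states with every successor in Z. Z1 = {t0, t1, t2, t3, t4, t5, t6, t7}; fixed.
Sat(AF E[~r U E[~a U b]]) = {t0, t1, t2, t3, t4, t5, t6, t7}
t1 ∈ Sat(AF E[~r U E[~a U b]]) = {t0, t1, t2, t3, t4, t5, t6, t7}, so the formula holds at t1.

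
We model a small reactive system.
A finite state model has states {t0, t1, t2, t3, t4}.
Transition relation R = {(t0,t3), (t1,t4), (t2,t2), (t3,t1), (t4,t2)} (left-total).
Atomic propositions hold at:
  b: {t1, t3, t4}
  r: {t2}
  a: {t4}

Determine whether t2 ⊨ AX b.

Sat(AX b) = {s : every successor in {t1, t3, t4}} = {t0, t1, t3}
t2 ∉ Sat(AX b) = {t0, t1, t3}, so the formula does not hold at t2.

No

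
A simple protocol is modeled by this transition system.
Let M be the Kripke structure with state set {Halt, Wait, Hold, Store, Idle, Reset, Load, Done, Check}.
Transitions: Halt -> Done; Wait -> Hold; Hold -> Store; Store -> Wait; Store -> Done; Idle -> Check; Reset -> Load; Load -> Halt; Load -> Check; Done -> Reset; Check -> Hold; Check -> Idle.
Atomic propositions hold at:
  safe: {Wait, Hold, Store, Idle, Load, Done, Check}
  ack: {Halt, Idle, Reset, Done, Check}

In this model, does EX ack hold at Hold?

No

Sat(EX ack) = {s : some successor in {Halt, Idle, Reset, Done, Check}} = {Halt, Store, Idle, Load, Done, Check}
Hold ∉ Sat(EX ack) = {Halt, Store, Idle, Load, Done, Check}, so the formula does not hold at Hold.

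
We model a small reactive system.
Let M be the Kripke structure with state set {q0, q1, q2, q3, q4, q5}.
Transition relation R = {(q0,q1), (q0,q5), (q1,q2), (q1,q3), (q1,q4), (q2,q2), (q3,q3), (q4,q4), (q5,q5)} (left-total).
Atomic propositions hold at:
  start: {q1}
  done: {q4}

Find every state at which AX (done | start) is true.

{q4}

Sat(done | start) = {q1, q4}
Sat(AX (done | start)) = {s : every successor in {q1, q4}} = {q4}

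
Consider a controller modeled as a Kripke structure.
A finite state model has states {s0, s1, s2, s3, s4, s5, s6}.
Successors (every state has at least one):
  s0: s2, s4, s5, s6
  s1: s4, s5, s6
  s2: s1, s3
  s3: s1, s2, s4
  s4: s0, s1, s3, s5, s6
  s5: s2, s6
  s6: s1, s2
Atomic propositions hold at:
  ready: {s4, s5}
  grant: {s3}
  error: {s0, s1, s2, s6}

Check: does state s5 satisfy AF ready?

Yes

AF ready: least fixpoint, start Z0 = {s4, s5}, add states with every successor in Z. Already a fixed point.
Sat(AF ready) = {s4, s5}
s5 ∈ Sat(AF ready) = {s4, s5}, so the formula holds at s5.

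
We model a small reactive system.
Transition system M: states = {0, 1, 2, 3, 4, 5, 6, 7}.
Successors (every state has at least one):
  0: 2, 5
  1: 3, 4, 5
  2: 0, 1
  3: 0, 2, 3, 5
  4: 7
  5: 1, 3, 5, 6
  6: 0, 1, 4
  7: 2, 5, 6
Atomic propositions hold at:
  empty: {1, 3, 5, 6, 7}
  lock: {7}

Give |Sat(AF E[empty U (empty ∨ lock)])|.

6

Sat(empty ∨ lock) = {1, 3, 5, 6, 7}
E[empty U (empty ∨ lock)]: least fixpoint, start Z0 = Sat((empty ∨ lock)) = {1, 3, 5, 6, 7}, add states in Sat(empty) with some successor in Z. Already a fixed point.
Sat(E[empty U (empty ∨ lock)]) = {1, 3, 5, 6, 7}
AF E[empty U (empty ∨ lock)]: least fixpoint, start Z0 = {1, 3, 5, 6, 7}, add states with every successor in Z. Z1 = {1, 3, 4, 5, 6, 7}; fixed.
Sat(AF E[empty U (empty ∨ lock)]) = {1, 3, 4, 5, 6, 7}
|Sat(AF E[empty U (empty ∨ lock)])| = |{1, 3, 4, 5, 6, 7}| = 6.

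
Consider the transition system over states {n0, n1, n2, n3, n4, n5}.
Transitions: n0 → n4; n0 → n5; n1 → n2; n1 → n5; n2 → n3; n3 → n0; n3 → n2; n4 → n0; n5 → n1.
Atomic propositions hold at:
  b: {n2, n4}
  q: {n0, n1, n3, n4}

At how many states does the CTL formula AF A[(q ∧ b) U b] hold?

Sat(q ∧ b) = {n4}
A[(q ∧ b) U b]: least fixpoint, start Z0 = Sat(b) = {n2, n4}, add states in Sat(q ∧ b) with every successor in Z. Already a fixed point.
Sat(A[(q ∧ b) U b]) = {n2, n4}
AF A[(q ∧ b) U b]: least fixpoint, start Z0 = {n2, n4}, add states with every successor in Z. Already a fixed point.
Sat(AF A[(q ∧ b) U b]) = {n2, n4}
|Sat(AF A[(q ∧ b) U b])| = |{n2, n4}| = 2.

2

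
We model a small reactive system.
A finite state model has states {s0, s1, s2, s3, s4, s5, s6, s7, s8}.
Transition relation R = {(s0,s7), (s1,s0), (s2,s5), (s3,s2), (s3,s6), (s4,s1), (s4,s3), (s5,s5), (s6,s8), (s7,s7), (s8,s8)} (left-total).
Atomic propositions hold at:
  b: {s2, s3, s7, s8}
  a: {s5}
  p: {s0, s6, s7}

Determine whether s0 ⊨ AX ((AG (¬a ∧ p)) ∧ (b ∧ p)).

Yes

Sat(¬a) = {s0, s1, s2, s3, s4, s6, s7, s8}
Sat(¬a ∧ p) = {s0, s6, s7}
AG (¬a ∧ p): greatest fixpoint, start Z0 = {s0, s6, s7}, keep only states in Sat with every successor in Z. Z1 = {s0, s7}; fixed.
Sat(AG (¬a ∧ p)) = {s0, s7}
Sat(b ∧ p) = {s7}
Sat((AG (¬a ∧ p)) ∧ (b ∧ p)) = {s7}
Sat(AX ((AG (¬a ∧ p)) ∧ (b ∧ p))) = {s : every successor in {s7}} = {s0, s7}
s0 ∈ Sat(AX ((AG (¬a ∧ p)) ∧ (b ∧ p))) = {s0, s7}, so the formula holds at s0.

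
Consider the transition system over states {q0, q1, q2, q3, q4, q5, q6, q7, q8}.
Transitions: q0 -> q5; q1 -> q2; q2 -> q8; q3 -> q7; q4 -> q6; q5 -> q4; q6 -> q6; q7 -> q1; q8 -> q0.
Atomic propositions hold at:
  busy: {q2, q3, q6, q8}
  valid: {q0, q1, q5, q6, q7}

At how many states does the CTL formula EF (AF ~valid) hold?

8

Sat(~valid) = {q2, q3, q4, q8}
AF ~valid: least fixpoint, start Z0 = {q2, q3, q4, q8}, add states with every successor in Z. Z1 = {q1, q2, q3, q4, q5, q8}; Z2 = {q0, q1, q2, q3, q4, q5, q7, q8}; fixed.
Sat(AF ~valid) = {q0, q1, q2, q3, q4, q5, q7, q8}
EF (AF ~valid): least fixpoint, start Z0 = {q0, q1, q2, q3, q4, q5, q7, q8}, add states with some successor in Z. Already a fixed point.
Sat(EF (AF ~valid)) = {q0, q1, q2, q3, q4, q5, q7, q8}
|Sat(EF (AF ~valid))| = |{q0, q1, q2, q3, q4, q5, q7, q8}| = 8.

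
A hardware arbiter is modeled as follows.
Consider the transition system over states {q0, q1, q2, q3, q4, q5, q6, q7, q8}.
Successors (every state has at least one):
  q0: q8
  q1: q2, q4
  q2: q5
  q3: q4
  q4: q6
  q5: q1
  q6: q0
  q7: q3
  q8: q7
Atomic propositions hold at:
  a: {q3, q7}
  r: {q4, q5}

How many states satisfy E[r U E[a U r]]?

E[a U r]: least fixpoint, start Z0 = Sat(r) = {q4, q5}, add states in Sat(a) with some successor in Z. Z1 = {q3, q4, q5}; Z2 = {q3, q4, q5, q7}; fixed.
Sat(E[a U r]) = {q3, q4, q5, q7}
E[r U E[a U r]]: least fixpoint, start Z0 = Sat(E[a U r]) = {q3, q4, q5, q7}, add states in Sat(r) with some successor in Z. Already a fixed point.
Sat(E[r U E[a U r]]) = {q3, q4, q5, q7}
|Sat(E[r U E[a U r]])| = |{q3, q4, q5, q7}| = 4.

4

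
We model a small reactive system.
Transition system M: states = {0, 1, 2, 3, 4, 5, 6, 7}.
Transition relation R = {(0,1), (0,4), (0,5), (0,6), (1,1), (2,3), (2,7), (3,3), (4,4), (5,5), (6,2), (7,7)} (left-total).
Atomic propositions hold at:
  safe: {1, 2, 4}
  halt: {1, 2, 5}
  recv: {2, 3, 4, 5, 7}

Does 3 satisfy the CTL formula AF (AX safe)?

No

Sat(AX safe) = {s : every successor in {1, 2, 4}} = {1, 4, 6}
AF (AX safe): least fixpoint, start Z0 = {1, 4, 6}, add states with every successor in Z. Already a fixed point.
Sat(AF (AX safe)) = {1, 4, 6}
3 ∉ Sat(AF (AX safe)) = {1, 4, 6}, so the formula does not hold at 3.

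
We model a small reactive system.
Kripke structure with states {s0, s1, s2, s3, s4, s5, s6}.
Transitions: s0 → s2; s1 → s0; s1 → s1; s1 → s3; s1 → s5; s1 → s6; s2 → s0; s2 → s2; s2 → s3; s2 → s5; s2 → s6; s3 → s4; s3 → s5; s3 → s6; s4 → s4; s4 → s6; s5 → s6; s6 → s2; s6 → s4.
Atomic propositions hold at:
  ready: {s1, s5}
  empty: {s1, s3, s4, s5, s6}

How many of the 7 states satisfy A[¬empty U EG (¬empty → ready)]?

5

Sat(¬empty) = {s0, s2}
Sat(¬empty → ready) = {s1, s3, s4, s5, s6}
EG (¬empty → ready): greatest fixpoint, start Z0 = {s1, s3, s4, s5, s6}, keep only states in Sat with some successor in Z. Already a fixed point.
Sat(EG (¬empty → ready)) = {s1, s3, s4, s5, s6}
A[¬empty U EG (¬empty → ready)]: least fixpoint, start Z0 = Sat(EG (¬empty → ready)) = {s1, s3, s4, s5, s6}, add states in Sat(¬empty) with every successor in Z. Already a fixed point.
Sat(A[¬empty U EG (¬empty → ready)]) = {s1, s3, s4, s5, s6}
|Sat(A[¬empty U EG (¬empty → ready)])| = |{s1, s3, s4, s5, s6}| = 5.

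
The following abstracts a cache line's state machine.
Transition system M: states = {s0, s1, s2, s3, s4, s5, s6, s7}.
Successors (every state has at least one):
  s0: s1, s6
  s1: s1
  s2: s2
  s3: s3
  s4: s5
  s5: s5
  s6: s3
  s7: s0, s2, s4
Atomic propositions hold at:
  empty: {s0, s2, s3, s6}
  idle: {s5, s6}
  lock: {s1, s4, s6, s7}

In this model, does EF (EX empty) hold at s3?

Sat(EX empty) = {s : some successor in {s0, s2, s3, s6}} = {s0, s2, s3, s6, s7}
EF (EX empty): least fixpoint, start Z0 = {s0, s2, s3, s6, s7}, add states with some successor in Z. Already a fixed point.
Sat(EF (EX empty)) = {s0, s2, s3, s6, s7}
s3 ∈ Sat(EF (EX empty)) = {s0, s2, s3, s6, s7}, so the formula holds at s3.

Yes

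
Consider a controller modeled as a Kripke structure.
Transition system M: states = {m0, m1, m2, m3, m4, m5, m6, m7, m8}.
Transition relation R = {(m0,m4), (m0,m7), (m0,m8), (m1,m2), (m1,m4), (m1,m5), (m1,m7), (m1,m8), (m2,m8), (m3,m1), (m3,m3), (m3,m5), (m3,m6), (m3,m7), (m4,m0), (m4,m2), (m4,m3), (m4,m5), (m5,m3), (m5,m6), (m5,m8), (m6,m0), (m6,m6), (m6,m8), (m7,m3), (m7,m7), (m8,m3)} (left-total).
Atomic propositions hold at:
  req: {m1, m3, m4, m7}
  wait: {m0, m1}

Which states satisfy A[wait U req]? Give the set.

A[wait U req]: least fixpoint, start Z0 = Sat(req) = {m1, m3, m4, m7}, add states in Sat(wait) with every successor in Z. Already a fixed point.
Sat(A[wait U req]) = {m1, m3, m4, m7}

{m1, m3, m4, m7}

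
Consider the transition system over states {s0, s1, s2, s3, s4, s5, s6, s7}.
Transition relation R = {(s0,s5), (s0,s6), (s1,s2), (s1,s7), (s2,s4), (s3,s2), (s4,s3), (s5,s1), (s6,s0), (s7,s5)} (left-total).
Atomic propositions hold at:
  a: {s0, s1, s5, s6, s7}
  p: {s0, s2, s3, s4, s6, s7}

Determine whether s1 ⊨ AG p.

No

AG p: greatest fixpoint, start Z0 = {s0, s2, s3, s4, s6, s7}, keep only states in Sat with every successor in Z. Z1 = {s2, s3, s4, s6}; Z2 = {s2, s3, s4}; fixed.
Sat(AG p) = {s2, s3, s4}
s1 ∉ Sat(AG p) = {s2, s3, s4}, so the formula does not hold at s1.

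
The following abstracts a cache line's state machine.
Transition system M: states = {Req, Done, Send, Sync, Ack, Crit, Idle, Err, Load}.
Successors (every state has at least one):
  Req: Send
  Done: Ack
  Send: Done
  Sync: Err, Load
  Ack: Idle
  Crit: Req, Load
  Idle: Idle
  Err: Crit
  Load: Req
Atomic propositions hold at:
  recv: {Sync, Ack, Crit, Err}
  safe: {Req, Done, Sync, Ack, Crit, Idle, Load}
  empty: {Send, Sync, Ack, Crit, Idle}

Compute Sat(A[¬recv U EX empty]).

{Req, Done, Send, Ack, Idle, Err, Load}

Sat(¬recv) = {Req, Done, Send, Idle, Load}
Sat(EX empty) = {s : some successor in {Send, Sync, Ack, Crit, Idle}} = {Req, Done, Ack, Idle, Err}
A[¬recv U EX empty]: least fixpoint, start Z0 = Sat(EX empty) = {Req, Done, Ack, Idle, Err}, add states in Sat(¬recv) with every successor in Z. Z1 = {Req, Done, Send, Ack, Idle, Err, Load}; fixed.
Sat(A[¬recv U EX empty]) = {Req, Done, Send, Ack, Idle, Err, Load}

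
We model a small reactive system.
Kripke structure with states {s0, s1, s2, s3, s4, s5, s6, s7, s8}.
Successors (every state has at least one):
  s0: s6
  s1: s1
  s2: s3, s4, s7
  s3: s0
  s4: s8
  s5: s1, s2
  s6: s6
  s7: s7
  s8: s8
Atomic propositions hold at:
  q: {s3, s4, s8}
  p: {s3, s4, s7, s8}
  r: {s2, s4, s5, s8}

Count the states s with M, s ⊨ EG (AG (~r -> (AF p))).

3

Sat(~r) = {s0, s1, s3, s6, s7}
AF p: least fixpoint, start Z0 = {s3, s4, s7, s8}, add states with every successor in Z. Z1 = {s2, s3, s4, s7, s8}; fixed.
Sat(AF p) = {s2, s3, s4, s7, s8}
Sat(~r -> (AF p)) = {s2, s3, s4, s5, s7, s8}
AG (~r -> (AF p)): greatest fixpoint, start Z0 = {s2, s3, s4, s5, s7, s8}, keep only states in Sat with every successor in Z. Z1 = {s2, s4, s7, s8}; Z2 = {s4, s7, s8}; fixed.
Sat(AG (~r -> (AF p))) = {s4, s7, s8}
EG (AG (~r -> (AF p))): greatest fixpoint, start Z0 = {s4, s7, s8}, keep only states in Sat with some successor in Z. Already a fixed point.
Sat(EG (AG (~r -> (AF p)))) = {s4, s7, s8}
|Sat(EG (AG (~r -> (AF p))))| = |{s4, s7, s8}| = 3.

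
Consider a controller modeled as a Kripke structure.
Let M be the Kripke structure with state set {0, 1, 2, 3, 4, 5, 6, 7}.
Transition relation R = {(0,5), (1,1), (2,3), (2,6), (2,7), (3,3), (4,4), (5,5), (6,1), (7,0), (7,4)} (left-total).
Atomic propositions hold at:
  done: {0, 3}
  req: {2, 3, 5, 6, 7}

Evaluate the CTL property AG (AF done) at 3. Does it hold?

AF done: least fixpoint, start Z0 = {0, 3}, add states with every successor in Z. Already a fixed point.
Sat(AF done) = {0, 3}
AG (AF done): greatest fixpoint, start Z0 = {0, 3}, keep only states in Sat with every successor in Z. Z1 = {3}; fixed.
Sat(AG (AF done)) = {3}
3 ∈ Sat(AG (AF done)) = {3}, so the formula holds at 3.

Yes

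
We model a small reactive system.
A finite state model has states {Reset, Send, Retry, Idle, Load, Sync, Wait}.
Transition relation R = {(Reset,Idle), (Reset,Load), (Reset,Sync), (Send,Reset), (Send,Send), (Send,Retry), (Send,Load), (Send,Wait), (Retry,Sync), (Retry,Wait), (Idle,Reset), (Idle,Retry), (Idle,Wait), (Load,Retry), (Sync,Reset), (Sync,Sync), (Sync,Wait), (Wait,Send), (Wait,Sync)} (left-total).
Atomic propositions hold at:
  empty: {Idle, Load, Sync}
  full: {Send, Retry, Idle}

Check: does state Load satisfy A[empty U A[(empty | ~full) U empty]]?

Yes

Sat(~full) = {Reset, Load, Sync, Wait}
Sat(empty | ~full) = {Reset, Idle, Load, Sync, Wait}
A[(empty | ~full) U empty]: least fixpoint, start Z0 = Sat(empty) = {Idle, Load, Sync}, add states in Sat(empty | ~full) with every successor in Z. Z1 = {Reset, Idle, Load, Sync}; fixed.
Sat(A[(empty | ~full) U empty]) = {Reset, Idle, Load, Sync}
A[empty U A[(empty | ~full) U empty]]: least fixpoint, start Z0 = Sat(A[(empty | ~full) U empty]) = {Reset, Idle, Load, Sync}, add states in Sat(empty) with every successor in Z. Already a fixed point.
Sat(A[empty U A[(empty | ~full) U empty]]) = {Reset, Idle, Load, Sync}
Load ∈ Sat(A[empty U A[(empty | ~full) U empty]]) = {Reset, Idle, Load, Sync}, so the formula holds at Load.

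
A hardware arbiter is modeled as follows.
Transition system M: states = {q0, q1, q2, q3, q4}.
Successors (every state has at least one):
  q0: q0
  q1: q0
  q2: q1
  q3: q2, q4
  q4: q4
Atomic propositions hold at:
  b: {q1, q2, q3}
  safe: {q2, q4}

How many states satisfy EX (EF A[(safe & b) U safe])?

2

Sat(safe & b) = {q2}
A[(safe & b) U safe]: least fixpoint, start Z0 = Sat(safe) = {q2, q4}, add states in Sat(safe & b) with every successor in Z. Already a fixed point.
Sat(A[(safe & b) U safe]) = {q2, q4}
EF A[(safe & b) U safe]: least fixpoint, start Z0 = {q2, q4}, add states with some successor in Z. Z1 = {q2, q3, q4}; fixed.
Sat(EF A[(safe & b) U safe]) = {q2, q3, q4}
Sat(EX (EF A[(safe & b) U safe])) = {s : some successor in {q2, q3, q4}} = {q3, q4}
|Sat(EX (EF A[(safe & b) U safe]))| = |{q3, q4}| = 2.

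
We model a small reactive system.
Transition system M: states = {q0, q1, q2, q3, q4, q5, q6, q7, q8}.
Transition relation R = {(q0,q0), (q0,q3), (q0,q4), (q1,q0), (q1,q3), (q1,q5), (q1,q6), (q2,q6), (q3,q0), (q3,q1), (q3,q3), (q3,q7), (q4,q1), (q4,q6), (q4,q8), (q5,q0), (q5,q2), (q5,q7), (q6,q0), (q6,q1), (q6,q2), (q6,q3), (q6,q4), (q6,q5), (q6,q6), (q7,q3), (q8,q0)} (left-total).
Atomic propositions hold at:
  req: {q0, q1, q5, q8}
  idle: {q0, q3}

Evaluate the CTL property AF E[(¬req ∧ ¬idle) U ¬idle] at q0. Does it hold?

No

Sat(¬req) = {q2, q3, q4, q6, q7}
Sat(¬idle) = {q1, q2, q4, q5, q6, q7, q8}
Sat(¬req ∧ ¬idle) = {q2, q4, q6, q7}
E[(¬req ∧ ¬idle) U ¬idle]: least fixpoint, start Z0 = Sat(¬idle) = {q1, q2, q4, q5, q6, q7, q8}, add states in Sat(¬req ∧ ¬idle) with some successor in Z. Already a fixed point.
Sat(E[(¬req ∧ ¬idle) U ¬idle]) = {q1, q2, q4, q5, q6, q7, q8}
AF E[(¬req ∧ ¬idle) U ¬idle]: least fixpoint, start Z0 = {q1, q2, q4, q5, q6, q7, q8}, add states with every successor in Z. Already a fixed point.
Sat(AF E[(¬req ∧ ¬idle) U ¬idle]) = {q1, q2, q4, q5, q6, q7, q8}
q0 ∉ Sat(AF E[(¬req ∧ ¬idle) U ¬idle]) = {q1, q2, q4, q5, q6, q7, q8}, so the formula does not hold at q0.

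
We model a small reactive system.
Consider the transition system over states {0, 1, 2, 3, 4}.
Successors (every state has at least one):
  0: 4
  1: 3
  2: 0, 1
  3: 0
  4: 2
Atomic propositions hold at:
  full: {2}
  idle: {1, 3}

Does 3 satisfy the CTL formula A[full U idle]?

A[full U idle]: least fixpoint, start Z0 = Sat(idle) = {1, 3}, add states in Sat(full) with every successor in Z. Already a fixed point.
Sat(A[full U idle]) = {1, 3}
3 ∈ Sat(A[full U idle]) = {1, 3}, so the formula holds at 3.

Yes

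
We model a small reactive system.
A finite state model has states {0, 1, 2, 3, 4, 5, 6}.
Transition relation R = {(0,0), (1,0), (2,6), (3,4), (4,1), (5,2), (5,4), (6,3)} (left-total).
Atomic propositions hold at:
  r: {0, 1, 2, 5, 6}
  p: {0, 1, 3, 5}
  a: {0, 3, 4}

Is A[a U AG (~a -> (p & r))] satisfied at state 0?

Sat(~a) = {1, 2, 5, 6}
Sat(p & r) = {0, 1, 5}
Sat(~a -> (p & r)) = {0, 1, 3, 4, 5}
AG (~a -> (p & r)): greatest fixpoint, start Z0 = {0, 1, 3, 4, 5}, keep only states in Sat with every successor in Z. Z1 = {0, 1, 3, 4}; fixed.
Sat(AG (~a -> (p & r))) = {0, 1, 3, 4}
A[a U AG (~a -> (p & r))]: least fixpoint, start Z0 = Sat(AG (~a -> (p & r))) = {0, 1, 3, 4}, add states in Sat(a) with every successor in Z. Already a fixed point.
Sat(A[a U AG (~a -> (p & r))]) = {0, 1, 3, 4}
0 ∈ Sat(A[a U AG (~a -> (p & r))]) = {0, 1, 3, 4}, so the formula holds at 0.

Yes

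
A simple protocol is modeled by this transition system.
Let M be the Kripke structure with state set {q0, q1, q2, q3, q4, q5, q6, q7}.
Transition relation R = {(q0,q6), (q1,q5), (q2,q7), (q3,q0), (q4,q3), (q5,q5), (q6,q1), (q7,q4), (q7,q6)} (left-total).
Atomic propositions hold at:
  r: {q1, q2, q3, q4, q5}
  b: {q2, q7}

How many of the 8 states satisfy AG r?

2

AG r: greatest fixpoint, start Z0 = {q1, q2, q3, q4, q5}, keep only states in Sat with every successor in Z. Z1 = {q1, q4, q5}; Z2 = {q1, q5}; fixed.
Sat(AG r) = {q1, q5}
|Sat(AG r)| = |{q1, q5}| = 2.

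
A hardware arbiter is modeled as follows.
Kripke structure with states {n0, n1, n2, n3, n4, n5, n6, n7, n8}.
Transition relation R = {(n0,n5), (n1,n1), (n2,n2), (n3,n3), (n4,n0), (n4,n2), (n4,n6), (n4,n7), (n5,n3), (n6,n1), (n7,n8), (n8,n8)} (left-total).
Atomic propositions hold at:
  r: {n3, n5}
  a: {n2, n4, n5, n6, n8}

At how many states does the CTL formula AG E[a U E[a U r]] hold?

E[a U r]: least fixpoint, start Z0 = Sat(r) = {n3, n5}, add states in Sat(a) with some successor in Z. Already a fixed point.
Sat(E[a U r]) = {n3, n5}
E[a U E[a U r]]: least fixpoint, start Z0 = Sat(E[a U r]) = {n3, n5}, add states in Sat(a) with some successor in Z. Already a fixed point.
Sat(E[a U E[a U r]]) = {n3, n5}
AG E[a U E[a U r]]: greatest fixpoint, start Z0 = {n3, n5}, keep only states in Sat with every successor in Z. Already a fixed point.
Sat(AG E[a U E[a U r]]) = {n3, n5}
|Sat(AG E[a U E[a U r]])| = |{n3, n5}| = 2.

2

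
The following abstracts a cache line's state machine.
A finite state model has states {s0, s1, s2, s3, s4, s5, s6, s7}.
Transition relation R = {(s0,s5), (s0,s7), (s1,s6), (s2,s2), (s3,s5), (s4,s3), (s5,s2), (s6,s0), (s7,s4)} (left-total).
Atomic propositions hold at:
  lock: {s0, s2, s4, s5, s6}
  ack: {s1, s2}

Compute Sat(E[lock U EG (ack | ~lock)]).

Sat(~lock) = {s1, s3, s7}
Sat(ack | ~lock) = {s1, s2, s3, s7}
EG (ack | ~lock): greatest fixpoint, start Z0 = {s1, s2, s3, s7}, keep only states in Sat with some successor in Z. Z1 = {s2}; fixed.
Sat(EG (ack | ~lock)) = {s2}
E[lock U EG (ack | ~lock)]: least fixpoint, start Z0 = Sat(EG (ack | ~lock)) = {s2}, add states in Sat(lock) with some successor in Z. Z1 = {s2, s5}; Z2 = {s0, s2, s5}; Z3 = {s0, s2, s5, s6}; fixed.
Sat(E[lock U EG (ack | ~lock)]) = {s0, s2, s5, s6}

{s0, s2, s5, s6}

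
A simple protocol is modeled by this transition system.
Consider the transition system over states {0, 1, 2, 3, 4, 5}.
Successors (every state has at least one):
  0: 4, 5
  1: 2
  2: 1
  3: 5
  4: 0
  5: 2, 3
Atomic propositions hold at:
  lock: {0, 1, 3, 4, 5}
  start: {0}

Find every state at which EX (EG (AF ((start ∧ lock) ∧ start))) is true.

{0, 4}

Sat(start ∧ lock) = {0}
Sat((start ∧ lock) ∧ start) = {0}
AF ((start ∧ lock) ∧ start): least fixpoint, start Z0 = {0}, add states with every successor in Z. Z1 = {0, 4}; fixed.
Sat(AF ((start ∧ lock) ∧ start)) = {0, 4}
EG (AF ((start ∧ lock) ∧ start)): greatest fixpoint, start Z0 = {0, 4}, keep only states in Sat with some successor in Z. Already a fixed point.
Sat(EG (AF ((start ∧ lock) ∧ start))) = {0, 4}
Sat(EX (EG (AF ((start ∧ lock) ∧ start)))) = {s : some successor in {0, 4}} = {0, 4}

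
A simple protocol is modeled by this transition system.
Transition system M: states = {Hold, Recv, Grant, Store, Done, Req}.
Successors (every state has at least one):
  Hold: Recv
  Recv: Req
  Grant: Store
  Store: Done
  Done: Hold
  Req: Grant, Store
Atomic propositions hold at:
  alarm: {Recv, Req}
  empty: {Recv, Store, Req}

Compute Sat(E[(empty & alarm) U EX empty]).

{Hold, Recv, Grant, Req}

Sat(empty & alarm) = {Recv, Req}
Sat(EX empty) = {s : some successor in {Recv, Store, Req}} = {Hold, Recv, Grant, Req}
E[(empty & alarm) U EX empty]: least fixpoint, start Z0 = Sat(EX empty) = {Hold, Recv, Grant, Req}, add states in Sat(empty & alarm) with some successor in Z. Already a fixed point.
Sat(E[(empty & alarm) U EX empty]) = {Hold, Recv, Grant, Req}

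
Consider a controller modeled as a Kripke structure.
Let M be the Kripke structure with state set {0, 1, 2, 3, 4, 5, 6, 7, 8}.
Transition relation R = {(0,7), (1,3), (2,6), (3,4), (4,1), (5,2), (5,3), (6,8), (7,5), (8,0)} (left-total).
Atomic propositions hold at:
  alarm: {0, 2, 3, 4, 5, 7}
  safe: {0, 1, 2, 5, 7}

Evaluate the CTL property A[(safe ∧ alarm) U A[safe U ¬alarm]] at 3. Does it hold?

Sat(safe ∧ alarm) = {0, 2, 5, 7}
Sat(¬alarm) = {1, 6, 8}
A[safe U ¬alarm]: least fixpoint, start Z0 = Sat(¬alarm) = {1, 6, 8}, add states in Sat(safe) with every successor in Z. Z1 = {1, 2, 6, 8}; fixed.
Sat(A[safe U ¬alarm]) = {1, 2, 6, 8}
A[(safe ∧ alarm) U A[safe U ¬alarm]]: least fixpoint, start Z0 = Sat(A[safe U ¬alarm]) = {1, 2, 6, 8}, add states in Sat(safe ∧ alarm) with every successor in Z. Already a fixed point.
Sat(A[(safe ∧ alarm) U A[safe U ¬alarm]]) = {1, 2, 6, 8}
3 ∉ Sat(A[(safe ∧ alarm) U A[safe U ¬alarm]]) = {1, 2, 6, 8}, so the formula does not hold at 3.

No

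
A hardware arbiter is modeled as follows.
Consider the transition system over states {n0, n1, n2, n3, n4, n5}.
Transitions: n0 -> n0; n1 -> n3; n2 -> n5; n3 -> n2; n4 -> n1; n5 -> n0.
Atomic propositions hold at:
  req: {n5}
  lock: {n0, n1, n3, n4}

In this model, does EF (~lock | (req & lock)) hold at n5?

Yes

Sat(~lock) = {n2, n5}
Sat(req & lock) = ∅
Sat(~lock | (req & lock)) = {n2, n5}
EF (~lock | (req & lock)): least fixpoint, start Z0 = {n2, n5}, add states with some successor in Z. Z1 = {n2, n3, n5}; Z2 = {n1, n2, n3, n5}; Z3 = {n1, n2, n3, n4, n5}; fixed.
Sat(EF (~lock | (req & lock))) = {n1, n2, n3, n4, n5}
n5 ∈ Sat(EF (~lock | (req & lock))) = {n1, n2, n3, n4, n5}, so the formula holds at n5.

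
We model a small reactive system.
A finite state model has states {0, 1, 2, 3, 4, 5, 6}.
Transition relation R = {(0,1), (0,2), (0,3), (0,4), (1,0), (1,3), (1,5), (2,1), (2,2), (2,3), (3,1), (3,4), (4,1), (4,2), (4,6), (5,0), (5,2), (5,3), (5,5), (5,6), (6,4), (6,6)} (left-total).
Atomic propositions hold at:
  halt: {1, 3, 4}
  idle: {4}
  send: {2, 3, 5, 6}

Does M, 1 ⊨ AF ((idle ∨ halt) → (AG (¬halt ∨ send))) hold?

Sat(idle ∨ halt) = {1, 3, 4}
Sat(¬halt) = {0, 2, 5, 6}
Sat(¬halt ∨ send) = {0, 2, 3, 5, 6}
AG (¬halt ∨ send): greatest fixpoint, start Z0 = {0, 2, 3, 5, 6}, keep only states in Sat with every successor in Z. Z1 = {5}; Z2 = ∅; fixed.
Sat(AG (¬halt ∨ send)) = ∅
Sat((idle ∨ halt) → (AG (¬halt ∨ send))) = {0, 2, 5, 6}
AF ((idle ∨ halt) → (AG (¬halt ∨ send))): least fixpoint, start Z0 = {0, 2, 5, 6}, add states with every successor in Z. Already a fixed point.
Sat(AF ((idle ∨ halt) → (AG (¬halt ∨ send)))) = {0, 2, 5, 6}
1 ∉ Sat(AF ((idle ∨ halt) → (AG (¬halt ∨ send)))) = {0, 2, 5, 6}, so the formula does not hold at 1.

No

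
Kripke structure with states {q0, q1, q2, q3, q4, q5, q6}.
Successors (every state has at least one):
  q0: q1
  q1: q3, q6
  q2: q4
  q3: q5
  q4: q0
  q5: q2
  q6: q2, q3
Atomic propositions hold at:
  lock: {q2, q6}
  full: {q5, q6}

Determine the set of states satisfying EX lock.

Sat(EX lock) = {s : some successor in {q2, q6}} = {q1, q5, q6}

{q1, q5, q6}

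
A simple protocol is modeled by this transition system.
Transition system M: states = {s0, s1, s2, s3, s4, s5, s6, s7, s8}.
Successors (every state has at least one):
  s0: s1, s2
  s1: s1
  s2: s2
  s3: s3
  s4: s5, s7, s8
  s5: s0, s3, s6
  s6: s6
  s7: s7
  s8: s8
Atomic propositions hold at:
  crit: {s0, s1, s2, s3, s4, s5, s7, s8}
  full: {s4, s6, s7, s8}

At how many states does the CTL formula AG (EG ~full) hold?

Sat(~full) = {s0, s1, s2, s3, s5}
EG ~full: greatest fixpoint, start Z0 = {s0, s1, s2, s3, s5}, keep only states in Sat with some successor in Z. Already a fixed point.
Sat(EG ~full) = {s0, s1, s2, s3, s5}
AG (EG ~full): greatest fixpoint, start Z0 = {s0, s1, s2, s3, s5}, keep only states in Sat with every successor in Z. Z1 = {s0, s1, s2, s3}; fixed.
Sat(AG (EG ~full)) = {s0, s1, s2, s3}
|Sat(AG (EG ~full))| = |{s0, s1, s2, s3}| = 4.

4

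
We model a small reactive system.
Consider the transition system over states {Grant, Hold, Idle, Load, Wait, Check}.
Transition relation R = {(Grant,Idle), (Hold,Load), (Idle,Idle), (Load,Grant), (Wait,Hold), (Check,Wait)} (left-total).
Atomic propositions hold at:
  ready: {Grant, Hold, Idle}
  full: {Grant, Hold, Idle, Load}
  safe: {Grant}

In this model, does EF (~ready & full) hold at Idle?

No

Sat(~ready) = {Load, Wait, Check}
Sat(~ready & full) = {Load}
EF (~ready & full): least fixpoint, start Z0 = {Load}, add states with some successor in Z. Z1 = {Hold, Load}; Z2 = {Hold, Load, Wait}; Z3 = {Hold, Load, Wait, Check}; fixed.
Sat(EF (~ready & full)) = {Hold, Load, Wait, Check}
Idle ∉ Sat(EF (~ready & full)) = {Hold, Load, Wait, Check}, so the formula does not hold at Idle.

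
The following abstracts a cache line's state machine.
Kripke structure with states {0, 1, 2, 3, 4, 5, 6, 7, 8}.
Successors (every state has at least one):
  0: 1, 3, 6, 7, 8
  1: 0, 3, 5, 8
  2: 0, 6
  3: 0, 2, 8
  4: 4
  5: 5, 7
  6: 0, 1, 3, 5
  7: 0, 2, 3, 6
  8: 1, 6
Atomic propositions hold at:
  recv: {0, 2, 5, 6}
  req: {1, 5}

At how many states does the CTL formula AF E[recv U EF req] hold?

EF req: least fixpoint, start Z0 = {1, 5}, add states with some successor in Z. Z1 = {0, 1, 5, 6, 8}; Z2 = {0, 1, 2, 3, 5, 6, 7, 8}; fixed.
Sat(EF req) = {0, 1, 2, 3, 5, 6, 7, 8}
E[recv U EF req]: least fixpoint, start Z0 = Sat(EF req) = {0, 1, 2, 3, 5, 6, 7, 8}, add states in Sat(recv) with some successor in Z. Already a fixed point.
Sat(E[recv U EF req]) = {0, 1, 2, 3, 5, 6, 7, 8}
AF E[recv U EF req]: least fixpoint, start Z0 = {0, 1, 2, 3, 5, 6, 7, 8}, add states with every successor in Z. Already a fixed point.
Sat(AF E[recv U EF req]) = {0, 1, 2, 3, 5, 6, 7, 8}
|Sat(AF E[recv U EF req])| = |{0, 1, 2, 3, 5, 6, 7, 8}| = 8.

8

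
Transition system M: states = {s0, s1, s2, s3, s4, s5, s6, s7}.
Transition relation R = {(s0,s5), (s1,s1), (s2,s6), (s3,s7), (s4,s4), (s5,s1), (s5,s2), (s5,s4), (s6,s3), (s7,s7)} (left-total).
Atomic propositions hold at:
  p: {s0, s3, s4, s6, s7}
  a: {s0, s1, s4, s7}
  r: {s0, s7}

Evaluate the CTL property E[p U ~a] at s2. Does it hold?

Yes

Sat(~a) = {s2, s3, s5, s6}
E[p U ~a]: least fixpoint, start Z0 = Sat(~a) = {s2, s3, s5, s6}, add states in Sat(p) with some successor in Z. Z1 = {s0, s2, s3, s5, s6}; fixed.
Sat(E[p U ~a]) = {s0, s2, s3, s5, s6}
s2 ∈ Sat(E[p U ~a]) = {s0, s2, s3, s5, s6}, so the formula holds at s2.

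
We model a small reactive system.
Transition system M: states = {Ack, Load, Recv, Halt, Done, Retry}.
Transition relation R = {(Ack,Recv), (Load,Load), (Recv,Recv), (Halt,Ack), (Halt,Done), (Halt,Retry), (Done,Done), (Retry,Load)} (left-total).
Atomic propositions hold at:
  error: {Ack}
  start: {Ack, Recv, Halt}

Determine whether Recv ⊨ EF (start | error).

Yes

Sat(start | error) = {Ack, Recv, Halt}
EF (start | error): least fixpoint, start Z0 = {Ack, Recv, Halt}, add states with some successor in Z. Already a fixed point.
Sat(EF (start | error)) = {Ack, Recv, Halt}
Recv ∈ Sat(EF (start | error)) = {Ack, Recv, Halt}, so the formula holds at Recv.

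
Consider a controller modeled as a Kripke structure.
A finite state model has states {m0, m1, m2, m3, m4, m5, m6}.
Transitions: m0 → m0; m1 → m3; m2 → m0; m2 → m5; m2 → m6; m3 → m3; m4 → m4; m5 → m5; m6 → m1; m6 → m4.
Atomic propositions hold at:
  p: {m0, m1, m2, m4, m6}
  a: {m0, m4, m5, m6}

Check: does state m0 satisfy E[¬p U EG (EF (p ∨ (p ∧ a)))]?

Yes

Sat(¬p) = {m3, m5}
Sat(p ∧ a) = {m0, m4, m6}
Sat(p ∨ (p ∧ a)) = {m0, m1, m2, m4, m6}
EF (p ∨ (p ∧ a)): least fixpoint, start Z0 = {m0, m1, m2, m4, m6}, add states with some successor in Z. Already a fixed point.
Sat(EF (p ∨ (p ∧ a))) = {m0, m1, m2, m4, m6}
EG (EF (p ∨ (p ∧ a))): greatest fixpoint, start Z0 = {m0, m1, m2, m4, m6}, keep only states in Sat with some successor in Z. Z1 = {m0, m2, m4, m6}; fixed.
Sat(EG (EF (p ∨ (p ∧ a)))) = {m0, m2, m4, m6}
E[¬p U EG (EF (p ∨ (p ∧ a)))]: least fixpoint, start Z0 = Sat(EG (EF (p ∨ (p ∧ a)))) = {m0, m2, m4, m6}, add states in Sat(¬p) with some successor in Z. Already a fixed point.
Sat(E[¬p U EG (EF (p ∨ (p ∧ a)))]) = {m0, m2, m4, m6}
m0 ∈ Sat(E[¬p U EG (EF (p ∨ (p ∧ a)))]) = {m0, m2, m4, m6}, so the formula holds at m0.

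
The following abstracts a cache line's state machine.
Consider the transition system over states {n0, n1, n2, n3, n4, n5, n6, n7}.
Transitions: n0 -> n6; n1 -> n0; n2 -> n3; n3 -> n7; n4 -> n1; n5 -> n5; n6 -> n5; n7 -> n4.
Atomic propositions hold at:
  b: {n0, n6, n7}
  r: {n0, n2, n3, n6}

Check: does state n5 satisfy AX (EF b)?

No

EF b: least fixpoint, start Z0 = {n0, n6, n7}, add states with some successor in Z. Z1 = {n0, n1, n3, n6, n7}; Z2 = {n0, n1, n2, n3, n4, n6, n7}; fixed.
Sat(EF b) = {n0, n1, n2, n3, n4, n6, n7}
Sat(AX (EF b)) = {s : every successor in {n0, n1, n2, n3, n4, n6, n7}} = {n0, n1, n2, n3, n4, n7}
n5 ∉ Sat(AX (EF b)) = {n0, n1, n2, n3, n4, n7}, so the formula does not hold at n5.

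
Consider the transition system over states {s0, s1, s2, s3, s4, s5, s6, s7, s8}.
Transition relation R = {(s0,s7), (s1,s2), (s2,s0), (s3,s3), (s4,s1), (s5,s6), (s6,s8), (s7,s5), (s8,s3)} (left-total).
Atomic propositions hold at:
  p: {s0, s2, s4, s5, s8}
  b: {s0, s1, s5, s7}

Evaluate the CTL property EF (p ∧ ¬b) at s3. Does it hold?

No

Sat(¬b) = {s2, s3, s4, s6, s8}
Sat(p ∧ ¬b) = {s2, s4, s8}
EF (p ∧ ¬b): least fixpoint, start Z0 = {s2, s4, s8}, add states with some successor in Z. Z1 = {s1, s2, s4, s6, s8}; Z2 = {s1, s2, s4, s5, s6, s8}; Z3 = {s1, s2, s4, s5, s6, s7, s8}; Z4 = {s0, s1, s2, s4, s5, s6, s7, s8}; fixed.
Sat(EF (p ∧ ¬b)) = {s0, s1, s2, s4, s5, s6, s7, s8}
s3 ∉ Sat(EF (p ∧ ¬b)) = {s0, s1, s2, s4, s5, s6, s7, s8}, so the formula does not hold at s3.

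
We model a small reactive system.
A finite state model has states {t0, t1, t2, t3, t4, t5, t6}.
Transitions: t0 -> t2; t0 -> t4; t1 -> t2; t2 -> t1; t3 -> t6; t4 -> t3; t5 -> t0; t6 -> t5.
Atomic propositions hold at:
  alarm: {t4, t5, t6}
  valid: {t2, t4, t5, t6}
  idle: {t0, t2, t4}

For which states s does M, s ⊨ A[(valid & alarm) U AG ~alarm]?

Sat(valid & alarm) = {t4, t5, t6}
Sat(~alarm) = {t0, t1, t2, t3}
AG ~alarm: greatest fixpoint, start Z0 = {t0, t1, t2, t3}, keep only states in Sat with every successor in Z. Z1 = {t1, t2}; fixed.
Sat(AG ~alarm) = {t1, t2}
A[(valid & alarm) U AG ~alarm]: least fixpoint, start Z0 = Sat(AG ~alarm) = {t1, t2}, add states in Sat(valid & alarm) with every successor in Z. Already a fixed point.
Sat(A[(valid & alarm) U AG ~alarm]) = {t1, t2}

{t1, t2}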